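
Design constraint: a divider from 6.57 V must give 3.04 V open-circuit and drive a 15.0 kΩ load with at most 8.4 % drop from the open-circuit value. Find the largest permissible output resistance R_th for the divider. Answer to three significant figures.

R_th ≤ 1.38 kΩ

Loading drop = R_th/(R_th + R_L) ≤ 0.0840, so R_th ≤ R_L · ε/(1−ε) = 15.0 kΩ × 0.0840/0.9160 = 1.38 kΩ.
(Any R1, R2 with R2/(R1+R2) = 0.463 and R1‖R2 ≤ 1.38 kΩ will meet the spec.)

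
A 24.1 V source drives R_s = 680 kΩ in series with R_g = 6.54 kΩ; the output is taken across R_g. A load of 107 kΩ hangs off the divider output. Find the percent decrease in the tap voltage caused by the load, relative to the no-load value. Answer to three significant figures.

The divider's output (Thévenin) resistance is R_s‖R_g = 6.478 kΩ.
Fractional drop under load = R_th/(R_th + R_L) = 6.478 / (6.478 + 107) = 0.05708.
So the output falls by 5.71 %.

5.71 %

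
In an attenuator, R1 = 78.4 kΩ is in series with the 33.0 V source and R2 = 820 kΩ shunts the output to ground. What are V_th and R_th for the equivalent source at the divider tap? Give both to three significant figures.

V_th = 30.1 V, R_th = 71.6 kΩ

V_th is the open-circuit tap voltage: 33.0 × 820/(78.4 + 820) = 30.1 V.
With the supply zeroed, R1 and R2 appear in parallel from the tap: R_th = R1‖R2 = (78.4 × 820)/898.4 = 71.6 kΩ.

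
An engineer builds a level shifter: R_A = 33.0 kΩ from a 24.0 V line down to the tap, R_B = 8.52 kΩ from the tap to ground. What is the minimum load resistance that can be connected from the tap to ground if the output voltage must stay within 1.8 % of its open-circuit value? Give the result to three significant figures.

R_L(min) ≈ 369 kΩ

Output resistance R_th = R_A‖R_B = (33.0 × 8.52)/41.52 = 6.772 kΩ.
The fractional drop is R_th/(R_th + R_L); requiring this ≤ 0.0180 gives R_L ≥ R_th(1/0.0180 − 1) = 6.772 × 54.56 = 369 kΩ.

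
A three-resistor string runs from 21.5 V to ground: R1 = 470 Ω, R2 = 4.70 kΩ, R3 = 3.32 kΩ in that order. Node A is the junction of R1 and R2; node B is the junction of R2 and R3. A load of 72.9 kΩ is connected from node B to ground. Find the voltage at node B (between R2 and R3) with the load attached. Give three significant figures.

At node B, R3 is in parallel with the load: R3‖R_L = 3175 Ω.
Below node A the resistance is R2 + (R3‖R_L) = 7875 Ω, so V_A = 21.5 × 7875/8345 = 20.29 V.
Then V_B = V_A × (R3‖R_L)/(R2 + R3‖R_L) = 20.29 × 3175/7875 = 8.18 V.

V ≈ 8.18 V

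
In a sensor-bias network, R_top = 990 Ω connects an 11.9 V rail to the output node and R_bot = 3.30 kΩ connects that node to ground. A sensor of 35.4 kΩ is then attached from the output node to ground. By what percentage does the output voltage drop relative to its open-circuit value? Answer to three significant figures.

2.11 %

The divider's output (Thévenin) resistance is R_top‖R_bot = 761.5 Ω.
Fractional drop under load = R_th/(R_th + R_L) = 761.5 / (761.5 + 35400) = 0.02106.
So the output falls by 2.11 %.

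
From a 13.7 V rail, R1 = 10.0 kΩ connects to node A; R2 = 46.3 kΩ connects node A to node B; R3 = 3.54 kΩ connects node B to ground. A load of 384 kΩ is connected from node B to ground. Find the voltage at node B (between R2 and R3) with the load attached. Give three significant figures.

V ≈ 0.803 V

At node B, R3 is in parallel with the load: R3‖R_L = 3.508 kΩ.
Below node A the resistance is R2 + (R3‖R_L) = 49.81 kΩ, so V_A = 13.7 × 49.81/59.81 = 11.41 V.
Then V_B = V_A × (R3‖R_L)/(R2 + R3‖R_L) = 11.41 × 3.508/49.81 = 0.803 V.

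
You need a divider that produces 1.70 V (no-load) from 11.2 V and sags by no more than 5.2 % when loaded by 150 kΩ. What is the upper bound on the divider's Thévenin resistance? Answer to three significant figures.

Loading drop = R_th/(R_th + R_L) ≤ 0.0520, so R_th ≤ R_L · ε/(1−ε) = 150 kΩ × 0.0520/0.9480 = 8.23 kΩ.

R_th ≤ 8.23 kΩ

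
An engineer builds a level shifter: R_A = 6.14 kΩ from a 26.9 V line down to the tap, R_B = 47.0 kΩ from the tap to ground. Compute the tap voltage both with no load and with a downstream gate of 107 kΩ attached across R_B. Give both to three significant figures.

Open-circuit: V = 26.9 × 47.0/(6.14 + 47.0) = 23.8 V.
With the load, R_B becomes R_B‖R_L = 32.66 kΩ, so V = 26.9 × 32.66/38.80 = 22.6 V.

Unloaded: 23.8 V; loaded: 22.6 V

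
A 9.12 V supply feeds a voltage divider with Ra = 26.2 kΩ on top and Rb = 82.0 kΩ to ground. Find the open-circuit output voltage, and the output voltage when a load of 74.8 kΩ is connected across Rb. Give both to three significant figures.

Open-circuit: V = 9.12 × 82.0/(26.2 + 82.0) = 6.91 V.
With the load, Rb becomes Rb‖R_L = 39.12 kΩ, so V = 9.12 × 39.12/65.32 = 5.46 V.

Unloaded: 6.91 V; loaded: 5.46 V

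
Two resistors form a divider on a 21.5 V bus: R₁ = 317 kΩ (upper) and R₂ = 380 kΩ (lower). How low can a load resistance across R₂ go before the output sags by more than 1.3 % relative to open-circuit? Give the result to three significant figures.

R_L(min) ≈ 13.1 MΩ

Output resistance R_th = R₁‖R₂ = (317 × 380)/697.0 = 172.8 kΩ.
The fractional drop is R_th/(R_th + R_L); requiring this ≤ 0.0130 gives R_L ≥ R_th(1/0.0130 − 1) = 172.8 × 75.92 = 13.1 MΩ.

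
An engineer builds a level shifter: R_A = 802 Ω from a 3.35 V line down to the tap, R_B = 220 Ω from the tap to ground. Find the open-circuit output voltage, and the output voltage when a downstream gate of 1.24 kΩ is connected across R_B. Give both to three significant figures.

Unloaded: 0.721 V; loaded: 0.633 V

Open-circuit: V = 3.35 × 220/(802 + 220) = 0.721 V.
With the load, R_B becomes R_B‖R_L = 186.8 Ω, so V = 3.35 × 186.8/988.8 = 0.633 V.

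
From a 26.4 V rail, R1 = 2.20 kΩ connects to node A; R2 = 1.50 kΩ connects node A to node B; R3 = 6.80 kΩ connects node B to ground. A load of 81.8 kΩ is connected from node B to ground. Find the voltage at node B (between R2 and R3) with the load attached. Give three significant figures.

V ≈ 16.6 V

At node B, R3 is in parallel with the load: R3‖R_L = 6.278 kΩ.
Below node A the resistance is R2 + (R3‖R_L) = 7.778 kΩ, so V_A = 26.4 × 7.778/9.978 = 20.58 V.
Then V_B = V_A × (R3‖R_L)/(R2 + R3‖R_L) = 20.58 × 6.278/7.778 = 16.6 V.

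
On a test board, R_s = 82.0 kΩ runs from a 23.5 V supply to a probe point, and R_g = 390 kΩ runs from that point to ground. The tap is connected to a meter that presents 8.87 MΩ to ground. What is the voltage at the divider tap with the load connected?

V_out ≈ 19.3 V

The load sits in parallel with R_g: R_g‖R_L = (390 × 8870) / (390 + 8870) = 373.6 kΩ.
V_out = 23.5 × 373.6 / (82.0 + 373.6) = 23.5 × 373.6/455.6 = 19.3 V.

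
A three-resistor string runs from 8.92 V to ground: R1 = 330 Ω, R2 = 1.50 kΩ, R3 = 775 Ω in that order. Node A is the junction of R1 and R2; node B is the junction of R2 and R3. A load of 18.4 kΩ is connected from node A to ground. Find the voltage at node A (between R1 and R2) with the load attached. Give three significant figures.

V ≈ 7.67 V

Below node A the series string R2+R3 = 2275 Ω sits in parallel with the 18400 Ω load: 2025 Ω.
V_A = 8.92 × 2025/(330 + 2025) = 7.67 V.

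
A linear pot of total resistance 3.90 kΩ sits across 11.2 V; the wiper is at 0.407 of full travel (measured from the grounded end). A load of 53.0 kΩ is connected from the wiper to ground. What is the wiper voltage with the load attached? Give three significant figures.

The wiper splits the pot into (1−α)R = 2.313 kΩ above and αR = 1.587 kΩ below.
Lower section ‖ load = 1.541 kΩ.
V_wiper = 11.2 × 1.541/(2.313 + 1.541) = 4.48 V.

V ≈ 4.48 V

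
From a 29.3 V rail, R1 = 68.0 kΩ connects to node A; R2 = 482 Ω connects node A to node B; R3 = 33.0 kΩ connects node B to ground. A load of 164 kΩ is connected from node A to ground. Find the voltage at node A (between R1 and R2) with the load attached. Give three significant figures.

Below node A the series string R2+R3 = 33480 Ω sits in parallel with the 164000 Ω load: 27810 Ω.
V_A = 29.3 × 27810/(68000 + 27810) = 8.50 V.

V ≈ 8.50 V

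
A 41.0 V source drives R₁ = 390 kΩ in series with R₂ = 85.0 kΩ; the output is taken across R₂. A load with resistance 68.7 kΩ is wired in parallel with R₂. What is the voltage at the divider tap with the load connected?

The load sits in parallel with R₂: R₂‖R_L = (85.0 × 68.7) / (85.0 + 68.7) = 37.99 kΩ.
V_out = 41.0 × 37.99 / (390 + 37.99) = 41.0 × 37.99/428.0 = 3.64 V.

V_out ≈ 3.64 V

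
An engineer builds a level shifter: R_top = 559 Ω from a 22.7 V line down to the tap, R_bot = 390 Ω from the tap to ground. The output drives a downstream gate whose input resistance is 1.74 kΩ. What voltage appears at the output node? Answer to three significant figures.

The load sits in parallel with R_bot: R_bot‖R_L = (390 × 1740) / (390 + 1740) = 318.6 Ω.
V_out = 22.7 × 318.6 / (559 + 318.6) = 22.7 × 318.6/877.6 = 8.24 V.

V_out ≈ 8.24 V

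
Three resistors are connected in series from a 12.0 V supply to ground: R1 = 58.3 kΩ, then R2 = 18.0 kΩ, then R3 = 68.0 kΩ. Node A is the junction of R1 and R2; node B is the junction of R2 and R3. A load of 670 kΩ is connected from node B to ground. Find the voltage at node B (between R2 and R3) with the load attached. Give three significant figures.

At node B, R3 is in parallel with the load: R3‖R_L = 61.73 kΩ.
Below node A the resistance is R2 + (R3‖R_L) = 79.73 kΩ, so V_A = 12.0 × 79.73/138.0 = 6.932 V.
Then V_B = V_A × (R3‖R_L)/(R2 + R3‖R_L) = 6.932 × 61.73/79.73 = 5.37 V.

V ≈ 5.37 V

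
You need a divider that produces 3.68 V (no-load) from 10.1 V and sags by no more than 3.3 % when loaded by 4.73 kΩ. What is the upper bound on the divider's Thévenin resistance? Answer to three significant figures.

Loading drop = R_th/(R_th + R_L) ≤ 0.0330, so R_th ≤ R_L · ε/(1−ε) = 4.73 kΩ × 0.0330/0.9670 = 161 Ω.

R_th ≤ 161 Ω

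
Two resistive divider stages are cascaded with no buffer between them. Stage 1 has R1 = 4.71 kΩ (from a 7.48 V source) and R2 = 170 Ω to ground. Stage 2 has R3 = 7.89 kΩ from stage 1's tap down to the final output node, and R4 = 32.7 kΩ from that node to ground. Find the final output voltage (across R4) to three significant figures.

V_out ≈ 0.209 V

Stage 2 presents R3+R4 = 40590 Ω as a load on stage 1's tap.
Stage 1's lower leg becomes R2‖(R3+R4) = 169.3 Ω, so V_mid = 7.48 × 169.3/4879 = 0.2595 V.
Stage 2 is itself unloaded: V_out = V_mid × R4/(R3+R4) = 0.2595 × 32700/40590 = 0.209 V.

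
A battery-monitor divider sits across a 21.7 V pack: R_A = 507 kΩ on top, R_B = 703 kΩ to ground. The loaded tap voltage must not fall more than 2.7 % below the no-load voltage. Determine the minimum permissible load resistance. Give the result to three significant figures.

R_L(min) ≈ 10.6 MΩ

Output resistance R_th = R_A‖R_B = (507 × 703)/1210 = 294.6 kΩ.
The fractional drop is R_th/(R_th + R_L); requiring this ≤ 0.0270 gives R_L ≥ R_th(1/0.0270 − 1) = 294.6 × 36.04 = 10.6 MΩ.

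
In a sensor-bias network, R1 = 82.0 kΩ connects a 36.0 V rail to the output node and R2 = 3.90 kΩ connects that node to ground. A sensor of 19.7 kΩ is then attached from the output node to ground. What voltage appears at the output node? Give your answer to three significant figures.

V_out ≈ 1.37 V

The load sits in parallel with R2: R2‖R_L = (3.90 × 19.7) / (3.90 + 19.7) = 3.256 kΩ.
V_out = 36.0 × 3.256 / (82.0 + 3.256) = 36.0 × 3.256/85.26 = 1.37 V.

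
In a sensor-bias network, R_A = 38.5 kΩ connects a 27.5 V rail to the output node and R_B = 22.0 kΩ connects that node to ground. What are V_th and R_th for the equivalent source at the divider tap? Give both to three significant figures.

V_th is the open-circuit tap voltage: 27.5 × 22.0/(38.5 + 22.0) = 10.0 V.
With the supply zeroed, R_A and R_B appear in parallel from the tap: R_th = R_A‖R_B = (38.5 × 22.0)/60.50 = 14.0 kΩ.

V_th = 10.0 V, R_th = 14.0 kΩ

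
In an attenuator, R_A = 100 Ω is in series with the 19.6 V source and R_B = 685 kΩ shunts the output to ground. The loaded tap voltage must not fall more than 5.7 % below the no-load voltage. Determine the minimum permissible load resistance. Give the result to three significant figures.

R_L(min) ≈ 1.65 kΩ

Output resistance R_th = R_A‖R_B = (100 × 685000)/685100 = 99.99 Ω.
The fractional drop is R_th/(R_th + R_L); requiring this ≤ 0.0570 gives R_L ≥ R_th(1/0.0570 − 1) = 99.99 × 16.54 = 1.65 kΩ.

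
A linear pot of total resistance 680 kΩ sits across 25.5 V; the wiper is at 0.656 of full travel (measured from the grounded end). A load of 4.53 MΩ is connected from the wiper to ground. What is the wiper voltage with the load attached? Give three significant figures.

The wiper splits the pot into (1−α)R = 233.9 kΩ above and αR = 446.1 kΩ below.
Lower section ‖ load = 406.1 kΩ.
V_wiper = 25.5 × 406.1/(233.9 + 406.1) = 16.2 V.

V ≈ 16.2 V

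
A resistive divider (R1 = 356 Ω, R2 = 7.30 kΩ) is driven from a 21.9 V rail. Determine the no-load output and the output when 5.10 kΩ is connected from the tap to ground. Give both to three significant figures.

Open-circuit: V = 21.9 × 7300/(356 + 7300) = 20.9 V.
With the load, R2 becomes R2‖R_L = 3002 Ω, so V = 21.9 × 3002/3358 = 19.6 V.

Unloaded: 20.9 V; loaded: 19.6 V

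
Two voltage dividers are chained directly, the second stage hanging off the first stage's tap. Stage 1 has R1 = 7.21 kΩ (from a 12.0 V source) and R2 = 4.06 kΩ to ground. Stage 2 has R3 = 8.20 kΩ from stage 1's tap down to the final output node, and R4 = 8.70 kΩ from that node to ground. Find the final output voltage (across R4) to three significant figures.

Stage 2 presents R3+R4 = 16.90 kΩ as a load on stage 1's tap.
Stage 1's lower leg becomes R2‖(R3+R4) = 3.274 kΩ, so V_mid = 12.0 × 3.274/10.48 = 3.747 V.
Stage 2 is itself unloaded: V_out = V_mid × R4/(R3+R4) = 3.747 × 8.70/16.90 = 1.93 V.

V_out ≈ 1.93 V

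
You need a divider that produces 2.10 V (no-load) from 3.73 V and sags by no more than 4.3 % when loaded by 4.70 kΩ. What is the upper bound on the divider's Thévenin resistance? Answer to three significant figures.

R_th ≤ 211 Ω

Loading drop = R_th/(R_th + R_L) ≤ 0.0430, so R_th ≤ R_L · ε/(1−ε) = 4.70 kΩ × 0.0430/0.9570 = 211 Ω.
(Any R1, R2 with R2/(R1+R2) = 0.563 and R1‖R2 ≤ 211 Ω will meet the spec.)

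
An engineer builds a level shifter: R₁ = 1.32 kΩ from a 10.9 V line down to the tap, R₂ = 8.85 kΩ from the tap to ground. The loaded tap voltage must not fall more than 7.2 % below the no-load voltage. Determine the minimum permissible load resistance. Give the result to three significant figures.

R_L(min) ≈ 14.8 kΩ

Output resistance R_th = R₁‖R₂ = (1.32 × 8.85)/10.17 = 1.149 kΩ.
The fractional drop is R_th/(R_th + R_L); requiring this ≤ 0.0720 gives R_L ≥ R_th(1/0.0720 − 1) = 1.149 × 12.89 = 14.8 kΩ.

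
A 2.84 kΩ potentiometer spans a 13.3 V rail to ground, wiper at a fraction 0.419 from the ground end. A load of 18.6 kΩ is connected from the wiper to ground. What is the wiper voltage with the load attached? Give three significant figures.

The wiper splits the pot into (1−α)R = 1.650 kΩ above and αR = 1.190 kΩ below.
Lower section ‖ load = 1.118 kΩ.
V_wiper = 13.3 × 1.118/(1.650 + 1.118) = 5.37 V.

V ≈ 5.37 V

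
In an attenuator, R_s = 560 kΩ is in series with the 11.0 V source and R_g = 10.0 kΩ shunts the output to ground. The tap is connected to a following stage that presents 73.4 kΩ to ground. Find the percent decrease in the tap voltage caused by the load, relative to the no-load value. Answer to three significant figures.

The divider's output (Thévenin) resistance is R_s‖R_g = 9.825 kΩ.
Fractional drop under load = R_th/(R_th + R_L) = 9.825 / (9.825 + 73.4) = 0.1180.
So the output falls by 11.8 %.

11.8 %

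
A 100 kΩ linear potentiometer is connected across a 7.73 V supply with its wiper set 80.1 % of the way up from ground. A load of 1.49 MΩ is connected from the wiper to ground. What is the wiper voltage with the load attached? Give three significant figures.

V ≈ 6.13 V

The wiper splits the pot into (1−α)R = 19.90 kΩ above and αR = 80.10 kΩ below.
Lower section ‖ load = 76.01 kΩ.
V_wiper = 7.73 × 76.01/(19.90 + 76.01) = 6.13 V.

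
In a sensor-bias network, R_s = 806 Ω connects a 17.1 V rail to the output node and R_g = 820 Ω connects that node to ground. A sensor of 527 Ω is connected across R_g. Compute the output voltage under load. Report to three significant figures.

The load sits in parallel with R_g: R_g‖R_L = (820 × 527) / (820 + 527) = 320.8 Ω.
V_out = 17.1 × 320.8 / (806 + 320.8) = 17.1 × 320.8/1127 = 4.87 V.
(Unloaded it would have been 8.62 V.)

V_out ≈ 4.87 V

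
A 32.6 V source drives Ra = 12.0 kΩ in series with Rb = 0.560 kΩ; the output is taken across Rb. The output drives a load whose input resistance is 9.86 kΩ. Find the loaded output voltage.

V_out ≈ 1.38 V

The load sits in parallel with Rb: Rb‖R_L = (560 × 9860) / (560 + 9860) = 529.9 Ω.
V_out = 32.6 × 529.9 / (12000 + 529.9) = 32.6 × 529.9/12530 = 1.38 V.
(Unloaded it would have been 1.45 V.)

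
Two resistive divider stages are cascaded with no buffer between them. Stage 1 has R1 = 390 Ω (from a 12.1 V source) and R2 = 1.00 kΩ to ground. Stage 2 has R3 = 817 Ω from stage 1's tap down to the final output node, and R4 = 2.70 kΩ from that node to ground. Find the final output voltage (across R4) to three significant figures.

Stage 2 presents R3+R4 = 3517 Ω as a load on stage 1's tap.
Stage 1's lower leg becomes R2‖(R3+R4) = 778.6 Ω, so V_mid = 12.1 × 778.6/1169 = 8.062 V.
Stage 2 is itself unloaded: V_out = V_mid × R4/(R3+R4) = 8.062 × 2700/3517 = 6.19 V.

V_out ≈ 6.19 V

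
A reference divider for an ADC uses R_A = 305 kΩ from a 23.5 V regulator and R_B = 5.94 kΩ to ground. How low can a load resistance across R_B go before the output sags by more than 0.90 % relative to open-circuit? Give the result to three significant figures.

Output resistance R_th = R_A‖R_B = (305 × 5.94)/310.9 = 5.827 kΩ.
The fractional drop is R_th/(R_th + R_L); requiring this ≤ 0.00900 gives R_L ≥ R_th(1/0.00900 − 1) = 5.827 × 110.1 = 642 kΩ.

R_L(min) ≈ 642 kΩ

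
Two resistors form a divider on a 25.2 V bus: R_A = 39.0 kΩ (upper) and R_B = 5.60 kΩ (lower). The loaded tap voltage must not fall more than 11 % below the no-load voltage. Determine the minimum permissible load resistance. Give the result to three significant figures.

Output resistance R_th = R_A‖R_B = (39.0 × 5.60)/44.60 = 4.897 kΩ.
The fractional drop is R_th/(R_th + R_L); requiring this ≤ 0.110 gives R_L ≥ R_th(1/0.110 − 1) = 4.897 × 8.091 = 39.6 kΩ.

R_L(min) ≈ 39.6 kΩ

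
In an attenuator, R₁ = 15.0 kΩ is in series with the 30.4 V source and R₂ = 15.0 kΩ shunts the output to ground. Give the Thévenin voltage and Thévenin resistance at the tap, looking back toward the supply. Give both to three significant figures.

V_th is the open-circuit tap voltage: 30.4 × 15.0/(15.0 + 15.0) = 15.2 V.
With the supply zeroed, R₁ and R₂ appear in parallel from the tap: R_th = R₁‖R₂ = (15.0 × 15.0)/30.00 = 7.50 kΩ.

V_th = 15.2 V, R_th = 7.50 kΩ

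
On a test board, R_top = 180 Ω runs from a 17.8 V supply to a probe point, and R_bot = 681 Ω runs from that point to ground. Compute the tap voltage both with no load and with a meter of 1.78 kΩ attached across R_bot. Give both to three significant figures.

Open-circuit: V = 17.8 × 681/(180 + 681) = 14.1 V.
With the load, R_bot becomes R_bot‖R_L = 492.6 Ω, so V = 17.8 × 492.6/672.6 = 13.0 V.

Unloaded: 14.1 V; loaded: 13.0 V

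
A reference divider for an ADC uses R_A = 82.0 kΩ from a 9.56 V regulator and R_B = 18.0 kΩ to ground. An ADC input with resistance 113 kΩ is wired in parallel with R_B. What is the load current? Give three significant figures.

R_B‖R_L = 15.53 kΩ; V_out = 9.56 × 15.53/97.53 = 1.522 V.
I_L = V_out / R_L = 1.522 / 113 kΩ = 0.0135 mA.

I_L ≈ 0.0135 mA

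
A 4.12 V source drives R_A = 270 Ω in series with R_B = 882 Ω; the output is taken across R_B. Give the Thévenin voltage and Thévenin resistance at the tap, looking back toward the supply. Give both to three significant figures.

V_th = 3.15 V, R_th = 207 Ω

V_th is the open-circuit tap voltage: 4.12 × 882/(270 + 882) = 3.15 V.
With the supply zeroed, R_A and R_B appear in parallel from the tap: R_th = R_A‖R_B = (270 × 882)/1152 = 207 Ω.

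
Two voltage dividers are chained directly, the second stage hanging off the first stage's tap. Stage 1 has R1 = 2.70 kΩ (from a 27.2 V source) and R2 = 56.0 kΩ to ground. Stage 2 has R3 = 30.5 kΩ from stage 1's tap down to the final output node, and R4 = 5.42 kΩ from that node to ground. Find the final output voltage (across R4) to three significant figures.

Stage 2 presents R3+R4 = 35.92 kΩ as a load on stage 1's tap.
Stage 1's lower leg becomes R2‖(R3+R4) = 21.88 kΩ, so V_mid = 27.2 × 21.88/24.58 = 24.21 V.
Stage 2 is itself unloaded: V_out = V_mid × R4/(R3+R4) = 24.21 × 5.42/35.92 = 3.65 V.

V_out ≈ 3.65 V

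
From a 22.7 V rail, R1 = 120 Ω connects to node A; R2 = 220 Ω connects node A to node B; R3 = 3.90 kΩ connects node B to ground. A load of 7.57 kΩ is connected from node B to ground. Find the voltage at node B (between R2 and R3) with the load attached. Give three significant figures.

V ≈ 20.1 V

At node B, R3 is in parallel with the load: R3‖R_L = 2574 Ω.
Below node A the resistance is R2 + (R3‖R_L) = 2794 Ω, so V_A = 22.7 × 2794/2914 = 21.77 V.
Then V_B = V_A × (R3‖R_L)/(R2 + R3‖R_L) = 21.77 × 2574/2794 = 20.1 V.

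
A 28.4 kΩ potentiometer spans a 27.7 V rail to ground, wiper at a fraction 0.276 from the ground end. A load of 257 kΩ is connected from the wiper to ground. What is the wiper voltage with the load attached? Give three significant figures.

V ≈ 7.48 V

The wiper splits the pot into (1−α)R = 20.56 kΩ above and αR = 7.838 kΩ below.
Lower section ‖ load = 7.606 kΩ.
V_wiper = 27.7 × 7.606/(20.56 + 7.606) = 7.48 V.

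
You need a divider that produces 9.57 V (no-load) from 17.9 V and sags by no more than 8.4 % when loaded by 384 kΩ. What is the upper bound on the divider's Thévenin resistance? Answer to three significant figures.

R_th ≤ 35.2 kΩ

Loading drop = R_th/(R_th + R_L) ≤ 0.0840, so R_th ≤ R_L · ε/(1−ε) = 384 kΩ × 0.0840/0.9160 = 35.2 kΩ.
(Any R1, R2 with R2/(R1+R2) = 0.535 and R1‖R2 ≤ 35.2 kΩ will meet the spec.)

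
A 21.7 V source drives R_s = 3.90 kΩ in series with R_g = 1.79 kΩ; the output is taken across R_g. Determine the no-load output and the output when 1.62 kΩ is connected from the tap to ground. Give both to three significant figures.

Unloaded: 6.83 V; loaded: 3.88 V

Open-circuit: V = 21.7 × 1.79/(3.90 + 1.79) = 6.83 V.
With the load, R_g becomes R_g‖R_L = 0.8504 kΩ, so V = 21.7 × 0.8504/4.750 = 3.88 V.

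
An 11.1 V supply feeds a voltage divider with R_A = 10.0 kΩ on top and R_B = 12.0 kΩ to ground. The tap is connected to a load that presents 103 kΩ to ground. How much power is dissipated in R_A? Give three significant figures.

P ≈ 2.86 mW

Total resistance from the source is R_A + (R_B‖R_L) = 20.75 kΩ, so I = 11.1/20.75 kΩ = 0.5350 mA.
P = I²·R_A = (0.5350 mA)² × 10.0 kΩ = 2.86 mW.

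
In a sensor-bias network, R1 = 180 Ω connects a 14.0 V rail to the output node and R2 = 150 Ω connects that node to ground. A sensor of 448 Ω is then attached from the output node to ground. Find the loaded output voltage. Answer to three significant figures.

V_out ≈ 5.38 V

The load sits in parallel with R2: R2‖R_L = (150 × 448) / (150 + 448) = 112.4 Ω.
V_out = 14.0 × 112.4 / (180 + 112.4) = 14.0 × 112.4/292.4 = 5.38 V.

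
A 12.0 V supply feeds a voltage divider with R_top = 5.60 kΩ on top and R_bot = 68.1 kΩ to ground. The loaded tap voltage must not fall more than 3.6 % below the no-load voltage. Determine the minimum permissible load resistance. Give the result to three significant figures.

Output resistance R_th = R_top‖R_bot = (5.60 × 68.1)/73.70 = 5.174 kΩ.
The fractional drop is R_th/(R_th + R_L); requiring this ≤ 0.0360 gives R_L ≥ R_th(1/0.0360 − 1) = 5.174 × 26.78 = 139 kΩ.

R_L(min) ≈ 139 kΩ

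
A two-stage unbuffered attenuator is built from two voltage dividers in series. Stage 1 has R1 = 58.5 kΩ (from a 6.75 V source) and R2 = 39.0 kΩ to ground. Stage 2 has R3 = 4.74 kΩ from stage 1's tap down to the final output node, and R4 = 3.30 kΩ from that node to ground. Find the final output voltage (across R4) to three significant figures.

V_out ≈ 0.283 V

Stage 2 presents R3+R4 = 8.040 kΩ as a load on stage 1's tap.
Stage 1's lower leg becomes R2‖(R3+R4) = 6.666 kΩ, so V_mid = 6.75 × 6.666/65.17 = 0.6905 V.
Stage 2 is itself unloaded: V_out = V_mid × R4/(R3+R4) = 0.6905 × 3.30/8.040 = 0.283 V.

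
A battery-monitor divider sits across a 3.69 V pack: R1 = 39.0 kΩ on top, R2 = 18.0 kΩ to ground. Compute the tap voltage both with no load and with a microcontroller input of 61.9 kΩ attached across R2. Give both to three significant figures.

Open-circuit: V = 3.69 × 18.0/(39.0 + 18.0) = 1.17 V.
With the load, R2 becomes R2‖R_L = 13.94 kΩ, so V = 3.69 × 13.94/52.94 = 0.972 V.

Unloaded: 1.17 V; loaded: 0.972 V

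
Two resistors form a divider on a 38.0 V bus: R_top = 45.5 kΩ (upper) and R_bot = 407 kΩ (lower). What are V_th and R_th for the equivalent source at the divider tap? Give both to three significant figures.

V_th = 34.2 V, R_th = 40.9 kΩ

V_th is the open-circuit tap voltage: 38.0 × 407/(45.5 + 407) = 34.2 V.
With the supply zeroed, R_top and R_bot appear in parallel from the tap: R_th = R_top‖R_bot = (45.5 × 407)/452.5 = 40.9 kΩ.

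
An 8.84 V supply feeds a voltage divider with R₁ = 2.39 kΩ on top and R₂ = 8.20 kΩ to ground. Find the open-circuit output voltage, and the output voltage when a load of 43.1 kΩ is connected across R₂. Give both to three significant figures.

Open-circuit: V = 8.84 × 8.20/(2.39 + 8.20) = 6.84 V.
With the load, R₂ becomes R₂‖R_L = 6.889 kΩ, so V = 8.84 × 6.889/9.279 = 6.56 V.

Unloaded: 6.84 V; loaded: 6.56 V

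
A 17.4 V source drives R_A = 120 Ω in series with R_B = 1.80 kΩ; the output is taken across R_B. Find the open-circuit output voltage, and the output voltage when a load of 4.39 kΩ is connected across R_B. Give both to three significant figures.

Unloaded: 16.3 V; loaded: 15.9 V

Open-circuit: V = 17.4 × 1800/(120 + 1800) = 16.3 V.
With the load, R_B becomes R_B‖R_L = 1277 Ω, so V = 17.4 × 1277/1397 = 15.9 V.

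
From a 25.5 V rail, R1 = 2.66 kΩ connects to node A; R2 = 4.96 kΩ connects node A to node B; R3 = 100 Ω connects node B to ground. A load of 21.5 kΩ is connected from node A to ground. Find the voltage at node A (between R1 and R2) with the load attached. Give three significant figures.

Below node A the series string R2+R3 = 5060 Ω sits in parallel with the 21500 Ω load: 4096 Ω.
V_A = 25.5 × 4096/(2660 + 4096) = 15.5 V.

V ≈ 15.5 V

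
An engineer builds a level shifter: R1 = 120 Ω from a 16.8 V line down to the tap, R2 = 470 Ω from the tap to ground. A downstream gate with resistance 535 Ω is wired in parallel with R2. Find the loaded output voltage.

The load sits in parallel with R2: R2‖R_L = (470 × 535) / (470 + 535) = 250.2 Ω.
V_out = 16.8 × 250.2 / (120 + 250.2) = 16.8 × 250.2/370.2 = 11.4 V.

V_out ≈ 11.4 V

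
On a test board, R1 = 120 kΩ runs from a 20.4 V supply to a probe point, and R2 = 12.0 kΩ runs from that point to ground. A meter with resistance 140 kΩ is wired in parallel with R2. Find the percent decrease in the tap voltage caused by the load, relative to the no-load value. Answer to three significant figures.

7.23 %

The divider's output (Thévenin) resistance is R1‖R2 = 10.91 kΩ.
Fractional drop under load = R_th/(R_th + R_L) = 10.91 / (10.91 + 140) = 0.07229.
So the output falls by 7.23 %.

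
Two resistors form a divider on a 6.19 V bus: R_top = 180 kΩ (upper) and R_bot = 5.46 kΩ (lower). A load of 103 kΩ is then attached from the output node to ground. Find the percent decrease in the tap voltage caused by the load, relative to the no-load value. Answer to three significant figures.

4.89 %

The divider's output (Thévenin) resistance is R_top‖R_bot = 5.299 kΩ.
Fractional drop under load = R_th/(R_th + R_L) = 5.299 / (5.299 + 103) = 0.04893.
So the output falls by 4.89 %.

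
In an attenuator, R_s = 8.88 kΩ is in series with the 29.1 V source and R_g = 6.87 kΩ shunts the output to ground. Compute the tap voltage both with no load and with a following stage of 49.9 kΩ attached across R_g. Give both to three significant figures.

Unloaded: 12.7 V; loaded: 11.8 V

Open-circuit: V = 29.1 × 6.87/(8.88 + 6.87) = 12.7 V.
With the load, R_g becomes R_g‖R_L = 6.039 kΩ, so V = 29.1 × 6.039/14.92 = 11.8 V.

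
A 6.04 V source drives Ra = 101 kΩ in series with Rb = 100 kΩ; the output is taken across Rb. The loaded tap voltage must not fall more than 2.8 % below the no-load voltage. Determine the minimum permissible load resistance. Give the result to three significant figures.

R_L(min) ≈ 1.74 MΩ

Output resistance R_th = Ra‖Rb = (101 × 100)/201.0 = 50.25 kΩ.
The fractional drop is R_th/(R_th + R_L); requiring this ≤ 0.0280 gives R_L ≥ R_th(1/0.0280 − 1) = 50.25 × 34.71 = 1.74 MΩ.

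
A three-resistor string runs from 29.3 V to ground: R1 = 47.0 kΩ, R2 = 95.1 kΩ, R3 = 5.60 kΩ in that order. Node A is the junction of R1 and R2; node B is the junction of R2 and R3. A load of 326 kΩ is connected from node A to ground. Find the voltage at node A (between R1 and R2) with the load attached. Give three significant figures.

Below node A the series string R2+R3 = 100.7 kΩ sits in parallel with the 326 kΩ load: 76.94 kΩ.
V_A = 29.3 × 76.94/(47.0 + 76.94) = 18.2 V.

V ≈ 18.2 V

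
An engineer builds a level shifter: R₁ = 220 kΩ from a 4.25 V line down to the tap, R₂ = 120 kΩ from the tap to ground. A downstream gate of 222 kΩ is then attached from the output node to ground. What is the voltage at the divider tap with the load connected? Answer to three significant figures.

V_out ≈ 1.11 V

The load sits in parallel with R₂: R₂‖R_L = (120 × 222) / (120 + 222) = 77.89 kΩ.
V_out = 4.25 × 77.89 / (220 + 77.89) = 4.25 × 77.89/297.9 = 1.11 V.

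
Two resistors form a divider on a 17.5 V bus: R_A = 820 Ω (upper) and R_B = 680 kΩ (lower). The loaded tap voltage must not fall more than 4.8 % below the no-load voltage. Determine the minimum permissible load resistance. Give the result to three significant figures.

Output resistance R_th = R_A‖R_B = (820 × 680000)/680800 = 819.0 Ω.
The fractional drop is R_th/(R_th + R_L); requiring this ≤ 0.0480 gives R_L ≥ R_th(1/0.0480 − 1) = 819.0 × 19.83 = 16.2 kΩ.

R_L(min) ≈ 16.2 kΩ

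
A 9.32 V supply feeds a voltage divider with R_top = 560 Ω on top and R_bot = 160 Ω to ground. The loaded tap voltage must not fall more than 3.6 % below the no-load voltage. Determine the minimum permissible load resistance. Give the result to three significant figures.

R_L(min) ≈ 3.33 kΩ

Output resistance R_th = R_top‖R_bot = (560 × 160)/720.0 = 124.4 Ω.
The fractional drop is R_th/(R_th + R_L); requiring this ≤ 0.0360 gives R_L ≥ R_th(1/0.0360 − 1) = 124.4 × 26.78 = 3.33 kΩ.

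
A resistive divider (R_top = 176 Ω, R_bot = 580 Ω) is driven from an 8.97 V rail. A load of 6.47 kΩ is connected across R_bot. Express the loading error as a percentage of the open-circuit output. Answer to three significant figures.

2.04 %

The divider's output (Thévenin) resistance is R_top‖R_bot = 135.0 Ω.
Fractional drop under load = R_th/(R_th + R_L) = 135.0 / (135.0 + 6470) = 0.02044.
So the output falls by 2.04 %.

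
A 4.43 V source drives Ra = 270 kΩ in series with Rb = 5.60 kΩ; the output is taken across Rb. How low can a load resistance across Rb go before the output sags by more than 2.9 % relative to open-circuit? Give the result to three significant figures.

R_L(min) ≈ 184 kΩ

Output resistance R_th = Ra‖Rb = (270 × 5.60)/275.6 = 5.486 kΩ.
The fractional drop is R_th/(R_th + R_L); requiring this ≤ 0.0290 gives R_L ≥ R_th(1/0.0290 − 1) = 5.486 × 33.48 = 184 kΩ.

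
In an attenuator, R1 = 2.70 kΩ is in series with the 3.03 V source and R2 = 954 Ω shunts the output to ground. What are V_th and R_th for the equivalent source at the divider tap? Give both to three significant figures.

V_th is the open-circuit tap voltage: 3.03 × 954/(2700 + 954) = 0.791 V.
With the supply zeroed, R1 and R2 appear in parallel from the tap: R_th = R1‖R2 = (2700 × 954)/3654 = 705 Ω.

V_th = 0.791 V, R_th = 705 Ω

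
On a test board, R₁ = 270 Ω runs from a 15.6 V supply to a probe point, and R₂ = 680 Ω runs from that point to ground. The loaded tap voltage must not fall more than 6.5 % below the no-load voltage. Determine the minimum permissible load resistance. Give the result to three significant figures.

R_L(min) ≈ 2.78 kΩ

Output resistance R_th = R₁‖R₂ = (270 × 680)/950.0 = 193.3 Ω.
The fractional drop is R_th/(R_th + R_L); requiring this ≤ 0.0650 gives R_L ≥ R_th(1/0.0650 − 1) = 193.3 × 14.38 = 2.78 kΩ.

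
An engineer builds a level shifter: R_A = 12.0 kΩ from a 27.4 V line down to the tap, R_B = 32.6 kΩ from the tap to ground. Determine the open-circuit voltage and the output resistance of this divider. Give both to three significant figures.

V_th is the open-circuit tap voltage: 27.4 × 32.6/(12.0 + 32.6) = 20.0 V.
With the supply zeroed, R_A and R_B appear in parallel from the tap: R_th = R_A‖R_B = (12.0 × 32.6)/44.60 = 8.77 kΩ.

V_th = 20.0 V, R_th = 8.77 kΩ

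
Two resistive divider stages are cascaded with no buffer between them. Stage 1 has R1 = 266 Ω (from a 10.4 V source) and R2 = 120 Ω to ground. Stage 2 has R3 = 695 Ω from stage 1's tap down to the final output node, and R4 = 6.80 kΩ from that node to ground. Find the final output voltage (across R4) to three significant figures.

V_out ≈ 2.90 V

Stage 2 presents R3+R4 = 7495 Ω as a load on stage 1's tap.
Stage 1's lower leg becomes R2‖(R3+R4) = 118.1 Ω, so V_mid = 10.4 × 118.1/384.1 = 3.198 V.
Stage 2 is itself unloaded: V_out = V_mid × R4/(R3+R4) = 3.198 × 6800/7495 = 2.90 V.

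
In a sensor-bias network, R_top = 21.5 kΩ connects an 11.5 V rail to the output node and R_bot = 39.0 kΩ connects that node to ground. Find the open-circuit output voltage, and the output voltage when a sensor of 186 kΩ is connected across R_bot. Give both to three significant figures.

Open-circuit: V = 11.5 × 39.0/(21.5 + 39.0) = 7.41 V.
With the load, R_bot becomes R_bot‖R_L = 32.24 kΩ, so V = 11.5 × 32.24/53.74 = 6.90 V.

Unloaded: 7.41 V; loaded: 6.90 V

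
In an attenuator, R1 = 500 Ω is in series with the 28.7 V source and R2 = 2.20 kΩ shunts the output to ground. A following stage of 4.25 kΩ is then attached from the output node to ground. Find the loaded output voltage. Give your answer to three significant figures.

The load sits in parallel with R2: R2‖R_L = (2200 × 4250) / (2200 + 4250) = 1450 Ω.
V_out = 28.7 × 1450 / (500 + 1450) = 28.7 × 1450/1950 = 21.3 V.
(Unloaded it would have been 23.4 V.)

V_out ≈ 21.3 V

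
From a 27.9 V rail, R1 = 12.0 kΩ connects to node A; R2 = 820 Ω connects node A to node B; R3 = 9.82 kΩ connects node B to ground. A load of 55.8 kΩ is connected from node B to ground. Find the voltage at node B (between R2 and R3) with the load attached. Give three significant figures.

At node B, R3 is in parallel with the load: R3‖R_L = 8350 Ω.
Below node A the resistance is R2 + (R3‖R_L) = 9170 Ω, so V_A = 27.9 × 9170/21170 = 12.09 V.
Then V_B = V_A × (R3‖R_L)/(R2 + R3‖R_L) = 12.09 × 8350/9170 = 11.0 V.

V ≈ 11.0 V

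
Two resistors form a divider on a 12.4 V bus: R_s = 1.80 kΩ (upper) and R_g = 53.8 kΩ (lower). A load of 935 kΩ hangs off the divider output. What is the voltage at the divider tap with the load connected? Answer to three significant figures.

V_out ≈ 12.0 V

The load sits in parallel with R_g: R_g‖R_L = (53.8 × 935) / (53.8 + 935) = 50.87 kΩ.
V_out = 12.4 × 50.87 / (1.80 + 50.87) = 12.4 × 50.87/52.67 = 12.0 V.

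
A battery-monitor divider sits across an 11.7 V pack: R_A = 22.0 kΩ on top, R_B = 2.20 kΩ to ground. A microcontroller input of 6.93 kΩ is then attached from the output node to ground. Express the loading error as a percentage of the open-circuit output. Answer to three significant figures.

The divider's output (Thévenin) resistance is R_A‖R_B = 2.000 kΩ.
Fractional drop under load = R_th/(R_th + R_L) = 2.000 / (2.000 + 6.93) = 0.2240.
So the output falls by 22.4 %.

22.4 %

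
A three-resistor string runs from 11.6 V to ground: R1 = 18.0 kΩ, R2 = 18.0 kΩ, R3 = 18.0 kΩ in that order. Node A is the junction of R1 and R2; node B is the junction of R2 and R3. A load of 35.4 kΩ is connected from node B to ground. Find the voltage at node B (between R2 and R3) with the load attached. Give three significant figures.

V ≈ 2.89 V

At node B, R3 is in parallel with the load: R3‖R_L = 11.93 kΩ.
Below node A the resistance is R2 + (R3‖R_L) = 29.93 kΩ, so V_A = 11.6 × 29.93/47.93 = 7.244 V.
Then V_B = V_A × (R3‖R_L)/(R2 + R3‖R_L) = 7.244 × 11.93/29.93 = 2.89 V.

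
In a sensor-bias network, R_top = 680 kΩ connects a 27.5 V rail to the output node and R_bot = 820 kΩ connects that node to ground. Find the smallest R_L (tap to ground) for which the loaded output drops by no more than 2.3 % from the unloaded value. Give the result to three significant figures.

R_L(min) ≈ 15.8 MΩ

Output resistance R_th = R_top‖R_bot = (680 × 820)/1500 = 371.7 kΩ.
The fractional drop is R_th/(R_th + R_L); requiring this ≤ 0.0230 gives R_L ≥ R_th(1/0.0230 − 1) = 371.7 × 42.48 = 15.8 MΩ.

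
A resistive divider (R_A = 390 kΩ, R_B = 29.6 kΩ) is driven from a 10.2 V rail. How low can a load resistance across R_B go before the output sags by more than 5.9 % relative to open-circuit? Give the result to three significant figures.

R_L(min) ≈ 439 kΩ

Output resistance R_th = R_A‖R_B = (390 × 29.6)/419.6 = 27.51 kΩ.
The fractional drop is R_th/(R_th + R_L); requiring this ≤ 0.0590 gives R_L ≥ R_th(1/0.0590 − 1) = 27.51 × 15.95 = 439 kΩ.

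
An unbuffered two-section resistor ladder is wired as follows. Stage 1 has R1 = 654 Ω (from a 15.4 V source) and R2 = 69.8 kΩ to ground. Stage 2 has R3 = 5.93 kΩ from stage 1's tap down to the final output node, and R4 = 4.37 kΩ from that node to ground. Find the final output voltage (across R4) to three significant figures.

V_out ≈ 6.09 V

Stage 2 presents R3+R4 = 10300 Ω as a load on stage 1's tap.
Stage 1's lower leg becomes R2‖(R3+R4) = 8976 Ω, so V_mid = 15.4 × 8976/9630 = 14.35 V.
Stage 2 is itself unloaded: V_out = V_mid × R4/(R3+R4) = 14.35 × 4370/10300 = 6.09 V.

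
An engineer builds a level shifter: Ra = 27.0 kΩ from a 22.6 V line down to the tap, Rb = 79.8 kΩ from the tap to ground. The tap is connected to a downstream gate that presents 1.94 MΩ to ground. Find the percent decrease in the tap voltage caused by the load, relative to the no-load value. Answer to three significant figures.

1.03 %

The divider's output (Thévenin) resistance is Ra‖Rb = 20.17 kΩ.
Fractional drop under load = R_th/(R_th + R_L) = 20.17 / (20.17 + 1940) = 0.01029.
So the output falls by 1.03 %.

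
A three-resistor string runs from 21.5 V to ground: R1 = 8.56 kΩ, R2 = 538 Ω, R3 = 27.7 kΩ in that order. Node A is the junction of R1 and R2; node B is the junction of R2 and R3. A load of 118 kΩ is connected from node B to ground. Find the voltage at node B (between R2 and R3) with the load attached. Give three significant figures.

At node B, R3 is in parallel with the load: R3‖R_L = 22430 Ω.
Below node A the resistance is R2 + (R3‖R_L) = 22970 Ω, so V_A = 21.5 × 22970/31530 = 15.66 V.
Then V_B = V_A × (R3‖R_L)/(R2 + R3‖R_L) = 15.66 × 22430/22970 = 15.3 V.

V ≈ 15.3 V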